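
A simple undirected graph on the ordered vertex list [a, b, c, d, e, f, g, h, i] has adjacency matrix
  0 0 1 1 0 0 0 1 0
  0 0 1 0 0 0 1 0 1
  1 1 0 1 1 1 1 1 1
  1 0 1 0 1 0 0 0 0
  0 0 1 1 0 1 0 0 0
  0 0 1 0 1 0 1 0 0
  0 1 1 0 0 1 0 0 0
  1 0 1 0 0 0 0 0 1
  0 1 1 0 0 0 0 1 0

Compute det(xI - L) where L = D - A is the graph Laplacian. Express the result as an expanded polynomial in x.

x^9 - 32x^8 + 428x^7 - 3136x^6 + 13786x^5 - 37232x^4 + 60276x^3 - 53424x^2 + 19845x

Each diagonal entry of L is the vertex degree and each off-diagonal entry is -1 where an edge is present, 0 otherwise; in the order [a, b, c, d, e, f, g, h, i] the diagonal is [3, 3, 8, 3, 3, 3, 3, 3, 3]. L has integer entries, so p(x) = det(xI - L) has integer coefficients. Expanding the determinant yields x^9 - 32x^8 + 428x^7 - 3136x^6 + 13786x^5 - 37232x^4 + 60276x^3 - 53424x^2 + 19845x. Since p(0) = det(-L) = 0, x divides p(x). The largest eigenvalue, 9, is at most the vertex count 9. There is one zero in the spectrum, matching the 1 component.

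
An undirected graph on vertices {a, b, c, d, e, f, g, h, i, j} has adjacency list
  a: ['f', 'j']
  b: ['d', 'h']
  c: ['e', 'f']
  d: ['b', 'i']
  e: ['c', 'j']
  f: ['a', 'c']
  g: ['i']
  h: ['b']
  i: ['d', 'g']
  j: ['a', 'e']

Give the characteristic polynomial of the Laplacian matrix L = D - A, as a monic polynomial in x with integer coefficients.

Each diagonal entry of L is the vertex degree and each off-diagonal entry is -1 where an edge is present, 0 otherwise; in the order [a, b, c, d, e, f, g, h, i, j] the diagonal is [2, 2, 2, 2, 2, 2, 1, 1, 2, 2]. Computing det(xI - L) by cofactor expansion (or equivalently via sum-over-permutations) gives x^10 - 18x^9 + 136x^8 - 560x^7 + 1365x^6 - 2000x^5 + 1700x^4 - 750x^3 + 125x^2. The constant term is 0 because L is singular (the all-ones vector lies in its kernel). There are 2 zeros in the spectrum, matching the 2 components. The largest eigenvalue, 3.6180, is at most the vertex count 10.

x^10 - 18x^9 + 136x^8 - 560x^7 + 1365x^6 - 2000x^5 + 1700x^4 - 750x^3 + 125x^2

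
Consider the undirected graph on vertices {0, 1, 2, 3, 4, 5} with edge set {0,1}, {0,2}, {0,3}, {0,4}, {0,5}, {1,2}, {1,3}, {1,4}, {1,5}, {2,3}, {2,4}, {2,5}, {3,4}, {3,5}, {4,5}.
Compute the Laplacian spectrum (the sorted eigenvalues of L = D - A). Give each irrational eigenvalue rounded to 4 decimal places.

Each diagonal entry of L is the vertex degree and each off-diagonal entry is -1 where an edge is present, 0 otherwise; in the order [0, 1, 2, 3, 4, 5] the diagonal is [5, 5, 5, 5, 5, 5]. L is symmetric positive semidefinite, so every eigenvalue is real and nonnegative. The single zero eigenvalue shows the graph is connected. There is one zero in the spectrum, matching the 1 component. The largest eigenvalue, 6, is at most the vertex count 6.

[0, 6, 6, 6, 6, 6]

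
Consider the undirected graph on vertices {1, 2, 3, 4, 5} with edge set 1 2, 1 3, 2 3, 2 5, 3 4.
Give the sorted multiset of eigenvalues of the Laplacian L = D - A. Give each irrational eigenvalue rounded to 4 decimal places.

[0, 0.6972, 1.3820, 3.6180, 4.3028]

With the vertex order [1, 2, 3, 4, 5], the degrees are [2, 3, 3, 1, 1], giving D = diag(2, 3, 3, 1, 1) and L = D - A. The multiplicity of 0 as a Laplacian eigenvalue equals the number of connected components. The largest eigenvalue, 4.3028, is at most the vertex count 5. By the matrix-tree theorem the graph has (1/5) * product of the nonzero eigenvalues = 3 spanning trees.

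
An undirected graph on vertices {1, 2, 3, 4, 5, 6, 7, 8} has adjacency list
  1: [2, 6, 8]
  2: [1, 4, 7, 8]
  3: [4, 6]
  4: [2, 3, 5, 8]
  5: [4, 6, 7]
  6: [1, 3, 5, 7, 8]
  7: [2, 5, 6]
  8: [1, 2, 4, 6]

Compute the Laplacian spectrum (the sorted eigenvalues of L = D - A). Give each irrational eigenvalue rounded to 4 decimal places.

Each diagonal entry of L is the vertex degree and each off-diagonal entry is -1 where an edge is present, 0 otherwise; in the order [1, 2, 3, 4, 5, 6, 7, 8] the diagonal is [3, 4, 2, 4, 3, 5, 3, 4]. The multiplicity of 0 as a Laplacian eigenvalue equals the number of connected components. The single zero eigenvalue shows the graph is connected.

[0, 1.7746, 2.0853, 3.3256, 3.6112, 4.7370, 5.8736, 6.5927]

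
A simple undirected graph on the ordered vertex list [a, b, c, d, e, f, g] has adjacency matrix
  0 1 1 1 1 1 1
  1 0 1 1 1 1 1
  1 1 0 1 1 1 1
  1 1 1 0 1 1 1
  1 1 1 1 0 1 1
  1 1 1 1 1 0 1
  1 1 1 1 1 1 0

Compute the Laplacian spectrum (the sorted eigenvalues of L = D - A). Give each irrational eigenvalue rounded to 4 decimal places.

Each diagonal entry of L is the vertex degree and each off-diagonal entry is -1 where an edge is present, 0 otherwise; in the order [a, b, c, d, e, f, g] the diagonal is [6, 6, 6, 6, 6, 6, 6]. L is symmetric positive semidefinite, so every eigenvalue is real and nonnegative. The largest eigenvalue, 7, is at most the vertex count 7. By the matrix-tree theorem the graph has (1/7) * product of the nonzero eigenvalues = 16807 spanning trees.

[0, 7, 7, 7, 7, 7, 7]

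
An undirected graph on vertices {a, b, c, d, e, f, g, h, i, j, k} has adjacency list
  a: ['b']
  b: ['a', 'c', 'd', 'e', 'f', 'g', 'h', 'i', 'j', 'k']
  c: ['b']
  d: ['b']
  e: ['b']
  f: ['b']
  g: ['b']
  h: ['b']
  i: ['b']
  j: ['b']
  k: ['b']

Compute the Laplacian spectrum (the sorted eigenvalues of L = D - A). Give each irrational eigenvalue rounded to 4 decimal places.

[0, 1, 1, 1, 1, 1, 1, 1, 1, 1, 11]

With the vertex order [a, b, c, d, e, f, g, h, i, j, k], the degrees are [1, 10, 1, 1, 1, 1, 1, 1, 1, 1, 1], giving D = diag(1, 10, 1, 1, 1, 1, 1, 1, 1, 1, 1) and L = D - A. The multiplicity of 0 as a Laplacian eigenvalue equals the number of connected components. The single zero eigenvalue shows the graph is connected. By the matrix-tree theorem the graph has (1/11) * product of the nonzero eigenvalues = 1 spanning tree.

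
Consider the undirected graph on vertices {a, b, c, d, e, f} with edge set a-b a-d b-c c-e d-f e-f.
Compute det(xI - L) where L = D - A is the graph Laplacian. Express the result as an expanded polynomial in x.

Each diagonal entry of L is the vertex degree and each off-diagonal entry is -1 where an edge is present, 0 otherwise; in the order [a, b, c, d, e, f] the diagonal is [2, 2, 2, 2, 2, 2]. L has integer entries, so p(x) = det(xI - L) has integer coefficients. Expanding the determinant yields x^6 - 12x^5 + 54x^4 - 112x^3 + 105x^2 - 36x. Since p(0) = det(-L) = 0, x divides p(x). The eigenvalues sum to 12, which equals trace(L) = 2|E|.

x^6 - 12x^5 + 54x^4 - 112x^3 + 105x^2 - 36x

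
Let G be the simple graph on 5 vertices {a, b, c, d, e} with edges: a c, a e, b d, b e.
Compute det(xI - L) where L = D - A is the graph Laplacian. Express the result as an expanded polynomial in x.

x^5 - 8x^4 + 21x^3 - 20x^2 + 5x

Reading degrees in the order [a, b, c, d, e] gives [2, 2, 1, 1, 2]; set D = diag(2, 2, 1, 1, 2) and form L = D - A. Computing det(xI - L) by cofactor expansion (or equivalently via sum-over-permutations) gives x^5 - 8x^4 + 21x^3 - 20x^2 + 5x. Since p(0) = det(-L) = 0, x divides p(x). The largest eigenvalue, 3.6180, is at most the vertex count 5.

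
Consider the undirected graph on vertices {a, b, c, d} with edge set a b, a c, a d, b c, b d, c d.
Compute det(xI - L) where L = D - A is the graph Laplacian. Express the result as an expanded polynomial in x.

Reading degrees in the order [a, b, c, d] gives [3, 3, 3, 3]; set D = diag(3, 3, 3, 3) and form L = D - A. The eigenvalues of L are [0, 4, 4, 4]; the characteristic polynomial is the product of (x - lambda_i), which multiplies out to x^4 - 12x^3 + 48x^2 - 64x. The coefficient of x^3 equals -trace(L) = -12, matching the sum of degrees. There is one zero in the spectrum, matching the 1 component.

x^4 - 12x^3 + 48x^2 - 64x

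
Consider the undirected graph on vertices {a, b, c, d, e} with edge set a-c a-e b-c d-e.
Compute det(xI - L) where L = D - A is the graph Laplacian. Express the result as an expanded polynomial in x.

Reading degrees in the order [a, b, c, d, e] gives [2, 1, 2, 1, 2]; set D = diag(2, 1, 2, 1, 2) and form L = D - A. Computing det(xI - L) by cofactor expansion (or equivalently via sum-over-permutations) gives x^5 - 8x^4 + 21x^3 - 20x^2 + 5x. Since p(0) = det(-L) = 0, x divides p(x). The eigenvalues sum to 8, which equals trace(L) = 2|E|.

x^5 - 8x^4 + 21x^3 - 20x^2 + 5x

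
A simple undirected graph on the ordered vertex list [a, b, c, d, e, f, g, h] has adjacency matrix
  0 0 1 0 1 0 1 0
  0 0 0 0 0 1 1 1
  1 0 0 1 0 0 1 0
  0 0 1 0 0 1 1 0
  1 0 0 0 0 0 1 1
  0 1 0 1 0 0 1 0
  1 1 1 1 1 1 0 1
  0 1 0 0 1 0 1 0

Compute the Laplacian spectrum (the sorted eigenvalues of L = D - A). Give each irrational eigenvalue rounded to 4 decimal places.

Reading degrees in the order [a, b, c, d, e, f, g, h] gives [3, 3, 3, 3, 3, 3, 7, 3]; set D = diag(3, 3, 3, 3, 3, 3, 7, 3) and form L = D - A. Since every row of L sums to 0, the all-ones vector is in the kernel and 0 is an eigenvalue. By the matrix-tree theorem the graph has (1/8) * product of the nonzero eigenvalues = 841 spanning trees.

[0, 1.7530, 1.7530, 3.4450, 3.4450, 4.8019, 4.8019, 8]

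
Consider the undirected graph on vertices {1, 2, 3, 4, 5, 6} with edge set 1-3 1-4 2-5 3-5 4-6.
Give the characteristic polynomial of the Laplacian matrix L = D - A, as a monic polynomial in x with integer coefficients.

With the vertex order [1, 2, 3, 4, 5, 6], the degrees are [2, 1, 2, 2, 2, 1], giving D = diag(2, 1, 2, 2, 2, 1) and L = D - A. Computing det(xI - L) by cofactor expansion (or equivalently via sum-over-permutations) gives x^6 - 10x^5 + 36x^4 - 56x^3 + 35x^2 - 6x. Since p(0) = det(-L) = 0, x divides p(x).

x^6 - 10x^5 + 36x^4 - 56x^3 + 35x^2 - 6x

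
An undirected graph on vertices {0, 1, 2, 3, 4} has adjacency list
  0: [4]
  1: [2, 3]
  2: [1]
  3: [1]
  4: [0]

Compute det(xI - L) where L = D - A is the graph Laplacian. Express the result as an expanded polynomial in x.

Each diagonal entry of L is the vertex degree and each off-diagonal entry is -1 where an edge is present, 0 otherwise; in the order [0, 1, 2, 3, 4] the diagonal is [1, 2, 1, 1, 1]. L has integer entries, so p(x) = det(xI - L) has integer coefficients. Expanding the determinant yields x^5 - 6x^4 + 11x^3 - 6x^2. The coefficient of x^4 equals -trace(L) = -6, matching the sum of degrees. There are 2 zeros in the spectrum, matching the 2 components.

x^5 - 6x^4 + 11x^3 - 6x^2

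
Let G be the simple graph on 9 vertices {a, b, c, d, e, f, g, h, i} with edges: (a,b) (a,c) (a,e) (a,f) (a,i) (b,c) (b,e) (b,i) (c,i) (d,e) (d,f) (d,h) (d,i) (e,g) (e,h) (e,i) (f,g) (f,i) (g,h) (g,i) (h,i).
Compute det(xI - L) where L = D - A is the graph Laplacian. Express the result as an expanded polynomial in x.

x^9 - 42x^8 + 754x^7 - 7552x^6 + 46114x^5 - 175546x^4 + 406025x^3 - 520050x^2 + 281016x

Reading degrees in the order [a, b, c, d, e, f, g, h, i] gives [5, 4, 3, 4, 6, 4, 4, 4, 8]; set D = diag(5, 4, 3, 4, 6, 4, 4, 4, 8) and form L = D - A. L has integer entries, so p(x) = det(xI - L) has integer coefficients. Expanding the determinant yields x^9 - 42x^8 + 754x^7 - 7552x^6 + 46114x^5 - 175546x^4 + 406025x^3 - 520050x^2 + 281016x. The coefficient of x^8 equals -trace(L) = -42, matching the sum of degrees. By the matrix-tree theorem the graph has (1/9) * product of the nonzero eigenvalues = 31224 spanning trees. The eigenvalues sum to 42, which equals trace(L) = 2|E|.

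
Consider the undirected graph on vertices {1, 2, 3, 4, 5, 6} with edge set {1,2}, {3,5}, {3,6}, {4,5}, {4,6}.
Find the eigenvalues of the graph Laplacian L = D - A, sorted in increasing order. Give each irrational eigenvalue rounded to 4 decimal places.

Reading degrees in the order [1, 2, 3, 4, 5, 6] gives [1, 1, 2, 2, 2, 2]; set D = diag(1, 1, 2, 2, 2, 2) and form L = D - A. The multiplicity of 0 as a Laplacian eigenvalue equals the number of connected components. The 2 zero eigenvalues correspond to the 2 connected components. The largest eigenvalue, 4, is at most the vertex count 6. There are 2 zeros in the spectrum, matching the 2 components.

[0, 0, 2, 2, 2, 4]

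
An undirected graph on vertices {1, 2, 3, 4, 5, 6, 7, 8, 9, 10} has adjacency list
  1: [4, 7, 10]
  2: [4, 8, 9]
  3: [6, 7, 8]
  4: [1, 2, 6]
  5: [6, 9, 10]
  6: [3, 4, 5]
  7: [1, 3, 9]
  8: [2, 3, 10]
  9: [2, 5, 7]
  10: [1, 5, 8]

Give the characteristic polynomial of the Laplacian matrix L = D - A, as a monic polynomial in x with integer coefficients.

x^10 - 30x^9 + 390x^8 - 2880x^7 + 13305x^6 - 39882x^5 + 77640x^4 - 94800x^3 + 66000x^2 - 20000x

Each diagonal entry of L is the vertex degree and each off-diagonal entry is -1 where an edge is present, 0 otherwise; in the order [1, 2, 3, 4, 5, 6, 7, 8, 9, 10] the diagonal is [3, 3, 3, 3, 3, 3, 3, 3, 3, 3]. L has integer entries, so p(x) = det(xI - L) has integer coefficients. Expanding the determinant yields x^10 - 30x^9 + 390x^8 - 2880x^7 + 13305x^6 - 39882x^5 + 77640x^4 - 94800x^3 + 66000x^2 - 20000x. The constant term is 0 because L is singular (the all-ones vector lies in its kernel). The largest eigenvalue, 5, is at most the vertex count 10.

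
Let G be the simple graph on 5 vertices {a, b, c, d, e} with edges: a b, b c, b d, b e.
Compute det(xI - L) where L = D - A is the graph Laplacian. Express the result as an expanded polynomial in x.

Each diagonal entry of L is the vertex degree and each off-diagonal entry is -1 where an edge is present, 0 otherwise; in the order [a, b, c, d, e] the diagonal is [1, 4, 1, 1, 1]. The eigenvalues of L are [0, 1, 1, 1, 5]; the characteristic polynomial is the product of (x - lambda_i), which multiplies out to x^5 - 8x^4 + 18x^3 - 16x^2 + 5x. Since p(0) = det(-L) = 0, x divides p(x).

x^5 - 8x^4 + 18x^3 - 16x^2 + 5x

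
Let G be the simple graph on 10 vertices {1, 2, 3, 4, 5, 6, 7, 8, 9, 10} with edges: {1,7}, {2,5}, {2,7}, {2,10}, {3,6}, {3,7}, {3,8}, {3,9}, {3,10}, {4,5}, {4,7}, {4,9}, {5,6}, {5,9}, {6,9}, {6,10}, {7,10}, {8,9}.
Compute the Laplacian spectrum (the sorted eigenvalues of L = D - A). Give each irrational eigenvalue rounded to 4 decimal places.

[0, 0.8355, 1.6462, 2.3692, 3.0777, 3.6221, 5.5237, 5.9330, 6.1277, 6.8649]

Reading degrees in the order [1, 2, 3, 4, 5, 6, 7, 8, 9, 10] gives [1, 3, 5, 3, 4, 4, 5, 2, 5, 4]; set D = diag(1, 3, 5, 3, 4, 4, 5, 2, 5, 4) and form L = D - A. Since every row of L sums to 0, the all-ones vector is in the kernel and 0 is an eigenvalue. The single zero eigenvalue shows the graph is connected. There is one zero in the spectrum, matching the 1 component.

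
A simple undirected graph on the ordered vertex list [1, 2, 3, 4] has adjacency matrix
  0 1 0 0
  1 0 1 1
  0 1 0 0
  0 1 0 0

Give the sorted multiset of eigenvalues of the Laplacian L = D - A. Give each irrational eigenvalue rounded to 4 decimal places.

[0, 1, 1, 4]

With the vertex order [1, 2, 3, 4], the degrees are [1, 3, 1, 1], giving D = diag(1, 3, 1, 1) and L = D - A. Diagonalising L (or applying a numerical eigensolver to the 4x4 matrix) gives the spectrum above. The single zero eigenvalue shows the graph is connected. There is one zero in the spectrum, matching the 1 component. The largest eigenvalue, 4, is at most the vertex count 4.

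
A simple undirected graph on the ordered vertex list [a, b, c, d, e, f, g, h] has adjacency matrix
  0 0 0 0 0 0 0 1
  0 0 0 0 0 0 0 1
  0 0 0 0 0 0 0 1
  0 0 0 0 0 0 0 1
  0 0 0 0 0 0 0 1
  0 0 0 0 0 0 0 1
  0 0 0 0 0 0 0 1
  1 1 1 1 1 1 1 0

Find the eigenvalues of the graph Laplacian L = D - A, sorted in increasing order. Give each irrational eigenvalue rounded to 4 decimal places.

Each diagonal entry of L is the vertex degree and each off-diagonal entry is -1 where an edge is present, 0 otherwise; in the order [a, b, c, d, e, f, g, h] the diagonal is [1, 1, 1, 1, 1, 1, 1, 7]. The multiplicity of 0 as a Laplacian eigenvalue equals the number of connected components. The single zero eigenvalue shows the graph is connected. By the matrix-tree theorem the graph has (1/8) * product of the nonzero eigenvalues = 1 spanning tree. The largest eigenvalue, 8, is at most the vertex count 8.

[0, 1, 1, 1, 1, 1, 1, 8]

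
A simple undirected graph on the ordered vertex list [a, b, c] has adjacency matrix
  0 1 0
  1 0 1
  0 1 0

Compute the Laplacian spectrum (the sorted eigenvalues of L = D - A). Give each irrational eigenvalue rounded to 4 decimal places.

Reading degrees in the order [a, b, c] gives [1, 2, 1]; set D = diag(1, 2, 1) and form L = D - A. Diagonalising L (or applying a numerical eigensolver to the 3x3 matrix) gives the spectrum above.

[0, 1, 3]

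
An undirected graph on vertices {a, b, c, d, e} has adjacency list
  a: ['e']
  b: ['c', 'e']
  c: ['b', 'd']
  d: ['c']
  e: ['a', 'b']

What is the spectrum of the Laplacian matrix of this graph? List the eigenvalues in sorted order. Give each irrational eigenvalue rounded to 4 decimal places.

With the vertex order [a, b, c, d, e], the degrees are [1, 2, 2, 1, 2], giving D = diag(1, 2, 2, 1, 2) and L = D - A. L is symmetric positive semidefinite, so every eigenvalue is real and nonnegative. The eigenvalues sum to 8, which equals trace(L) = 2|E|. By the matrix-tree theorem the graph has (1/5) * product of the nonzero eigenvalues = 1 spanning tree.

[0, 0.3820, 1.3820, 2.6180, 3.6180]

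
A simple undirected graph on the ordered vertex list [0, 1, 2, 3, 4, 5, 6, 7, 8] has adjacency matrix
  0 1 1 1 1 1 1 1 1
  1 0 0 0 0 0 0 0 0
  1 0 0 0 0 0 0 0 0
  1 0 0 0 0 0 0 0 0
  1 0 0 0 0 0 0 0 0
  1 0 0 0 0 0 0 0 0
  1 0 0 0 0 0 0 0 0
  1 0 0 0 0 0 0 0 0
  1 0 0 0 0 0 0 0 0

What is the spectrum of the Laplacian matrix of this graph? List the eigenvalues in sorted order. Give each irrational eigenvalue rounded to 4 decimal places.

[0, 1, 1, 1, 1, 1, 1, 1, 9]

Each diagonal entry of L is the vertex degree and each off-diagonal entry is -1 where an edge is present, 0 otherwise; in the order [0, 1, 2, 3, 4, 5, 6, 7, 8] the diagonal is [8, 1, 1, 1, 1, 1, 1, 1, 1]. Since every row of L sums to 0, the all-ones vector is in the kernel and 0 is an eigenvalue. The single zero eigenvalue shows the graph is connected. The largest eigenvalue, 9, is at most the vertex count 9.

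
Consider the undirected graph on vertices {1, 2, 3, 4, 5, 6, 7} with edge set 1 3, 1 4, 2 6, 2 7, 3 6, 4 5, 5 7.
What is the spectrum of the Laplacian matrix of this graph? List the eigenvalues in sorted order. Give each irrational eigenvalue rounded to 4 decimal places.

[0, 0.7530, 0.7530, 2.4450, 2.4450, 3.8019, 3.8019]

Reading degrees in the order [1, 2, 3, 4, 5, 6, 7] gives [2, 2, 2, 2, 2, 2, 2]; set D = diag(2, 2, 2, 2, 2, 2, 2) and form L = D - A. Since every row of L sums to 0, the all-ones vector is in the kernel and 0 is an eigenvalue. The single zero eigenvalue shows the graph is connected. The eigenvalues sum to 14, which equals trace(L) = 2|E|.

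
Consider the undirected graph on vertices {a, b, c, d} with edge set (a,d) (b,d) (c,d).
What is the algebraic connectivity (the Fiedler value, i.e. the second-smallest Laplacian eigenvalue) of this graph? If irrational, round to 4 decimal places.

1

With the vertex order [a, b, c, d], the degrees are [1, 1, 1, 3], giving D = diag(1, 1, 1, 3) and L = D - A. Computing the eigenvalues of L and sorting gives [0, 1, 1, 4]. The Fiedler value lambda_2 = 1 is strictly positive, so the graph is connected.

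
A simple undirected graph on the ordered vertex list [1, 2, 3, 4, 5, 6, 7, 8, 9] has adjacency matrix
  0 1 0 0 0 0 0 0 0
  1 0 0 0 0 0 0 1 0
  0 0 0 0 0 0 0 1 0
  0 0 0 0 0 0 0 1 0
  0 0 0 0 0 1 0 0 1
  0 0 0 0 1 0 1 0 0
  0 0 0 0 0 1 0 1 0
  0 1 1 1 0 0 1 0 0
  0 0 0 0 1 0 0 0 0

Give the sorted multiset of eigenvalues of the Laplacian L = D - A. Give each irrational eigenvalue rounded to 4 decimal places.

Each diagonal entry of L is the vertex degree and each off-diagonal entry is -1 where an edge is present, 0 otherwise; in the order [1, 2, 3, 4, 5, 6, 7, 8, 9] the diagonal is [1, 2, 1, 1, 2, 2, 2, 4, 1]. Diagonalising L (or applying a numerical eigensolver to the 9x9 matrix) gives the spectrum above. The single zero eigenvalue shows the graph is connected.

[0, 0.1774, 0.5242, 1, 1, 2.1609, 2.4961, 3.4670, 5.1743]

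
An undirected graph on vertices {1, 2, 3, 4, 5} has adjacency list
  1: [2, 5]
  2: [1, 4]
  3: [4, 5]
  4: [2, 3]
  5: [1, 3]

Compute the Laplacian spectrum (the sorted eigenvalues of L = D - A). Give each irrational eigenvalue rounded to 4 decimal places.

[0, 1.3820, 1.3820, 3.6180, 3.6180]

Reading degrees in the order [1, 2, 3, 4, 5] gives [2, 2, 2, 2, 2]; set D = diag(2, 2, 2, 2, 2) and form L = D - A. L is symmetric positive semidefinite, so every eigenvalue is real and nonnegative. The largest eigenvalue, 3.6180, is at most the vertex count 5. The eigenvalues sum to 10, which equals trace(L) = 2|E|.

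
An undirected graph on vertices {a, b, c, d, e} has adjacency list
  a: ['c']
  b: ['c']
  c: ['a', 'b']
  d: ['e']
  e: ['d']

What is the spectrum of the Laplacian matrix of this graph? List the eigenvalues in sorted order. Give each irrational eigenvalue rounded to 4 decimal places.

[0, 0, 1, 2, 3]

Reading degrees in the order [a, b, c, d, e] gives [1, 1, 2, 1, 1]; set D = diag(1, 1, 2, 1, 1) and form L = D - A. Diagonalising L (or applying a numerical eigensolver to the 5x5 matrix) gives the spectrum above. The 2 zero eigenvalues correspond to the 2 connected components. The eigenvalues sum to 6, which equals trace(L) = 2|E|.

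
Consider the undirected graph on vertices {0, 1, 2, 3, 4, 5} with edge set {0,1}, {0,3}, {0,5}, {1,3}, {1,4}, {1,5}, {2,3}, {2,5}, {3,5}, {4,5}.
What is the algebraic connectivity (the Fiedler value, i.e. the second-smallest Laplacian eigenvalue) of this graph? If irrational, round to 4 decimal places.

With the vertex order [0, 1, 2, 3, 4, 5], the degrees are [3, 4, 2, 4, 2, 5], giving D = diag(3, 4, 2, 4, 2, 5) and L = D - A. The sorted Laplacian eigenvalues are [0, 1.6972, 2.3820, 4.6180, 5.3028, 6]; the algebraic connectivity is the second entry, 1.6972. By the matrix-tree theorem the graph has (1/6) * product of the nonzero eigenvalues = 99 spanning trees.

1.6972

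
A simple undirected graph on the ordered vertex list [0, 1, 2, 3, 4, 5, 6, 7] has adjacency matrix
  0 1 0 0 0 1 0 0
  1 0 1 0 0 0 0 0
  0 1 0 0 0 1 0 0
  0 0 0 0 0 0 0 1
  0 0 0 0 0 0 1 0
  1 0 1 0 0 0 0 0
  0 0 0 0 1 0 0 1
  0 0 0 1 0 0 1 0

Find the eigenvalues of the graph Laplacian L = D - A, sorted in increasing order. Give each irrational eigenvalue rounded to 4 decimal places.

Reading degrees in the order [0, 1, 2, 3, 4, 5, 6, 7] gives [2, 2, 2, 1, 1, 2, 2, 2]; set D = diag(2, 2, 2, 1, 1, 2, 2, 2) and form L = D - A. Diagonalising L (or applying a numerical eigensolver to the 8x8 matrix) gives the spectrum above. The 2 zero eigenvalues correspond to the 2 connected components. The eigenvalues sum to 14, which equals trace(L) = 2|E|. There are 2 zeros in the spectrum, matching the 2 components.

[0, 0, 0.5858, 2, 2, 2, 3.4142, 4]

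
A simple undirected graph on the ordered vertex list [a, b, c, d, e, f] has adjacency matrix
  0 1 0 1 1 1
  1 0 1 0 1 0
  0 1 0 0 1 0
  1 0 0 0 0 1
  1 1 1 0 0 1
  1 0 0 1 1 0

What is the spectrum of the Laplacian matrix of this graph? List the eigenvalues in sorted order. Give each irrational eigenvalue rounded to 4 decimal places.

[0, 1.1864, 3, 3.4707, 5, 5.3429]

Each diagonal entry of L is the vertex degree and each off-diagonal entry is -1 where an edge is present, 0 otherwise; in the order [a, b, c, d, e, f] the diagonal is [4, 3, 2, 2, 4, 3]. Diagonalising L (or applying a numerical eigensolver to the 6x6 matrix) gives the spectrum above. By the matrix-tree theorem the graph has (1/6) * product of the nonzero eigenvalues = 55 spanning trees.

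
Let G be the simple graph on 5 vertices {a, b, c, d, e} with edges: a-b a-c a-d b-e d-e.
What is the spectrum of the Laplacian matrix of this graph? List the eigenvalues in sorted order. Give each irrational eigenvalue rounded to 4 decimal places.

Each diagonal entry of L is the vertex degree and each off-diagonal entry is -1 where an edge is present, 0 otherwise; in the order [a, b, c, d, e] the diagonal is [3, 2, 1, 2, 2]. The multiplicity of 0 as a Laplacian eigenvalue equals the number of connected components. The eigenvalues sum to 10, which equals trace(L) = 2|E|.

[0, 0.8299, 2, 2.6889, 4.4812]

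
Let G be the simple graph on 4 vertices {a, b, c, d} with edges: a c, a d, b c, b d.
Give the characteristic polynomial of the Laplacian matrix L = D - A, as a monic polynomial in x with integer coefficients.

x^4 - 8x^3 + 20x^2 - 16x

Reading degrees in the order [a, b, c, d] gives [2, 2, 2, 2]; set D = diag(2, 2, 2, 2) and form L = D - A. The eigenvalues of L are [0, 2, 2, 4]; the characteristic polynomial is the product of (x - lambda_i), which multiplies out to x^4 - 8x^3 + 20x^2 - 16x. Since p(0) = det(-L) = 0, x divides p(x). The eigenvalues sum to 8, which equals trace(L) = 2|E|. The largest eigenvalue, 4, is at most the vertex count 4.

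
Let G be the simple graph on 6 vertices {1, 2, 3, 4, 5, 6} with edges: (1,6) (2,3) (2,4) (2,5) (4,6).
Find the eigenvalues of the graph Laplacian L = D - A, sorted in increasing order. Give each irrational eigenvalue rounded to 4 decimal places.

Each diagonal entry of L is the vertex degree and each off-diagonal entry is -1 where an edge is present, 0 otherwise; in the order [1, 2, 3, 4, 5, 6] the diagonal is [1, 3, 1, 2, 1, 2]. The multiplicity of 0 as a Laplacian eigenvalue equals the number of connected components. The single zero eigenvalue shows the graph is connected. By the matrix-tree theorem the graph has (1/6) * product of the nonzero eigenvalues = 1 spanning tree. There is one zero in the spectrum, matching the 1 component.

[0, 0.3249, 1, 1.4608, 3, 4.2143]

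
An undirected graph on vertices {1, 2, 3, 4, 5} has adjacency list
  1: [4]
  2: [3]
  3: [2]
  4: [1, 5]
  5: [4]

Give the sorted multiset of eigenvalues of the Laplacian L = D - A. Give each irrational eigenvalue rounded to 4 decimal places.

[0, 0, 1, 2, 3]

With the vertex order [1, 2, 3, 4, 5], the degrees are [1, 1, 1, 2, 1], giving D = diag(1, 1, 1, 2, 1) and L = D - A. Since every row of L sums to 0, the all-ones vector is in the kernel and 0 is an eigenvalue. The 2 zero eigenvalues correspond to the 2 connected components. The largest eigenvalue, 3, is at most the vertex count 5.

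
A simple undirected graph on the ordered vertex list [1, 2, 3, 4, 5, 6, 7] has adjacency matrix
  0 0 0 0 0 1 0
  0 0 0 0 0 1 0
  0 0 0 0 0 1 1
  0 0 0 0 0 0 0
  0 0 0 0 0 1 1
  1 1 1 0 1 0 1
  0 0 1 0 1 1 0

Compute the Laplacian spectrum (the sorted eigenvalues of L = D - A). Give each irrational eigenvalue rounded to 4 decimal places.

[0, 0, 1, 1, 2, 4, 6]

Each diagonal entry of L is the vertex degree and each off-diagonal entry is -1 where an edge is present, 0 otherwise; in the order [1, 2, 3, 4, 5, 6, 7] the diagonal is [1, 1, 2, 0, 2, 5, 3]. Since every row of L sums to 0, the all-ones vector is in the kernel and 0 is an eigenvalue. The 2 zero eigenvalues correspond to the 2 connected components. The eigenvalues sum to 14, which equals trace(L) = 2|E|.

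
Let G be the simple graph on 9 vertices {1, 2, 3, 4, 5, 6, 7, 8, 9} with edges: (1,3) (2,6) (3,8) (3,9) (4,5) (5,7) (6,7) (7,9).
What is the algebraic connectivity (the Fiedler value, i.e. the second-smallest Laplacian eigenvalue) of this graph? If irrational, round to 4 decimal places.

With the vertex order [1, 2, 3, 4, 5, 6, 7, 8, 9], the degrees are [1, 1, 3, 1, 2, 2, 3, 1, 2], giving D = diag(1, 1, 3, 1, 2, 2, 3, 1, 2) and L = D - A. The smallest Laplacian eigenvalue is always 0. The next one, lambda_2 = 0.1953, measures how hard the graph is to disconnect: larger values mean better connectivity. By the matrix-tree theorem the graph has (1/9) * product of the nonzero eigenvalues = 1 spanning tree.

0.1953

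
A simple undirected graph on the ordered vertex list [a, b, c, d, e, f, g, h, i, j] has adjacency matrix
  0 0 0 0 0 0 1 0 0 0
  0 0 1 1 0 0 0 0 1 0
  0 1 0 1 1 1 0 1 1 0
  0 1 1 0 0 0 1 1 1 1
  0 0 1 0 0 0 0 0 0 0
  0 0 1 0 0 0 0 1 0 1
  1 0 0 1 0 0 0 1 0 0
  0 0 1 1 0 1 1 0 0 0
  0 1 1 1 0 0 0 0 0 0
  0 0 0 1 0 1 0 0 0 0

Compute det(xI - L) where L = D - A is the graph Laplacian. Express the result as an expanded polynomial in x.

With the vertex order [a, b, c, d, e, f, g, h, i, j], the degrees are [1, 3, 6, 6, 1, 3, 3, 4, 3, 2], giving D = diag(1, 3, 6, 6, 1, 3, 3, 4, 3, 2) and L = D - A. Computing det(xI - L) by cofactor expansion (or equivalently via sum-over-permutations) gives x^10 - 32x^9 + 431x^8 - 3190x^7 + 14214x^6 - 39266x^5 + 66694x^4 - 66530x^3 + 35032x^2 - 7360x. The constant term is 0 because L is singular (the all-ones vector lies in its kernel).

x^10 - 32x^9 + 431x^8 - 3190x^7 + 14214x^6 - 39266x^5 + 66694x^4 - 66530x^3 + 35032x^2 - 7360x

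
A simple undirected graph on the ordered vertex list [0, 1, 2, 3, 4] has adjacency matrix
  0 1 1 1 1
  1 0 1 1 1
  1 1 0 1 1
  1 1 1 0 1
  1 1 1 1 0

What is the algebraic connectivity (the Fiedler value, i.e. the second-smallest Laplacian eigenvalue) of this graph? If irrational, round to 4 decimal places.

Reading degrees in the order [0, 1, 2, 3, 4] gives [4, 4, 4, 4, 4]; set D = diag(4, 4, 4, 4, 4) and form L = D - A. The sorted Laplacian eigenvalues are [0, 5, 5, 5, 5]; the algebraic connectivity is the second entry, 5.

5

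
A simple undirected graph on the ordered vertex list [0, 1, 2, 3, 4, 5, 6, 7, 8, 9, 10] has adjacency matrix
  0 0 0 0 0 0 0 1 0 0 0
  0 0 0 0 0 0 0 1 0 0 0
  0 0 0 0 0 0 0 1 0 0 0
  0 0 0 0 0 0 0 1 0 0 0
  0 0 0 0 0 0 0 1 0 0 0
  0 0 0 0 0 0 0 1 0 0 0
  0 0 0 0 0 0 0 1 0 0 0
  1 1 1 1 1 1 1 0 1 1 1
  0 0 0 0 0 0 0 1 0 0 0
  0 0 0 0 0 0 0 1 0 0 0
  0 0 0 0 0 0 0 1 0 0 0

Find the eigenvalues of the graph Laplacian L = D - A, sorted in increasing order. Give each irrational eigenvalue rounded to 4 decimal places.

Reading degrees in the order [0, 1, 2, 3, 4, 5, 6, 7, 8, 9, 10] gives [1, 1, 1, 1, 1, 1, 1, 10, 1, 1, 1]; set D = diag(1, 1, 1, 1, 1, 1, 1, 10, 1, 1, 1) and form L = D - A. Since every row of L sums to 0, the all-ones vector is in the kernel and 0 is an eigenvalue. The single zero eigenvalue shows the graph is connected. There is one zero in the spectrum, matching the 1 component. The eigenvalues sum to 20, which equals trace(L) = 2|E|.

[0, 1, 1, 1, 1, 1, 1, 1, 1, 1, 11]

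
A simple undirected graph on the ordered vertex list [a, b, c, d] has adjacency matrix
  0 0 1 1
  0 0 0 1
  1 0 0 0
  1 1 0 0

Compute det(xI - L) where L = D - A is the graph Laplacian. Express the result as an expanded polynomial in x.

Reading degrees in the order [a, b, c, d] gives [2, 1, 1, 2]; set D = diag(2, 1, 1, 2) and form L = D - A. L has integer entries, so p(x) = det(xI - L) has integer coefficients. Expanding the determinant yields x^4 - 6x^3 + 10x^2 - 4x. Since p(0) = det(-L) = 0, x divides p(x). The eigenvalues sum to 6, which equals trace(L) = 2|E|.

x^4 - 6x^3 + 10x^2 - 4x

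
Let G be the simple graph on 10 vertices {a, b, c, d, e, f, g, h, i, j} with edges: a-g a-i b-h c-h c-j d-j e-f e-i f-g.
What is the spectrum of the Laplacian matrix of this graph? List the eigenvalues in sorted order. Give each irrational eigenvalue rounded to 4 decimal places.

With the vertex order [a, b, c, d, e, f, g, h, i, j], the degrees are [2, 1, 2, 1, 2, 2, 2, 2, 2, 2], giving D = diag(2, 1, 2, 1, 2, 2, 2, 2, 2, 2) and L = D - A. L is symmetric positive semidefinite, so every eigenvalue is real and nonnegative. The 2 zero eigenvalues correspond to the 2 connected components. The eigenvalues sum to 18, which equals trace(L) = 2|E|.

[0, 0, 0.3820, 1.3820, 1.3820, 1.3820, 2.6180, 3.6180, 3.6180, 3.6180]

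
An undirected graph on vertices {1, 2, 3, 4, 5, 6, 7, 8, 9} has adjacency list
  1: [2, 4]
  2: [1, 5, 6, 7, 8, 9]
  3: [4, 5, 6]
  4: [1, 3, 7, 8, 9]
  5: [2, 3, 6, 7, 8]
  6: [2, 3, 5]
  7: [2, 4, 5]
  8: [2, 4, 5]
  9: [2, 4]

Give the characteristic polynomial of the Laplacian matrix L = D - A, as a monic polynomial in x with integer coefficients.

With the vertex order [1, 2, 3, 4, 5, 6, 7, 8, 9], the degrees are [2, 6, 3, 5, 5, 3, 3, 3, 2], giving D = diag(2, 6, 3, 5, 5, 3, 3, 3, 2) and L = D - A. L has integer entries, so p(x) = det(xI - L) has integer coefficients. Expanding the determinant yields x^9 - 32x^8 + 431x^7 - 3188x^6 + 14162x^5 - 38714x^4 + 63664x^3 - 57648x^2 + 22032x. The constant term is 0 because L is singular (the all-ones vector lies in its kernel). The eigenvalues sum to 32, which equals trace(L) = 2|E|.

x^9 - 32x^8 + 431x^7 - 3188x^6 + 14162x^5 - 38714x^4 + 63664x^3 - 57648x^2 + 22032x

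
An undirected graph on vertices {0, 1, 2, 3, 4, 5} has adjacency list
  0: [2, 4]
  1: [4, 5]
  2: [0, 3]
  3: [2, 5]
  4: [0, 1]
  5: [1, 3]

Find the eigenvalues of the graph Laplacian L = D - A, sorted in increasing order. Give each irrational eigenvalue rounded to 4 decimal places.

[0, 1, 1, 3, 3, 4]

Reading degrees in the order [0, 1, 2, 3, 4, 5] gives [2, 2, 2, 2, 2, 2]; set D = diag(2, 2, 2, 2, 2, 2) and form L = D - A. The multiplicity of 0 as a Laplacian eigenvalue equals the number of connected components. There is one zero in the spectrum, matching the 1 component. The largest eigenvalue, 4, is at most the vertex count 6.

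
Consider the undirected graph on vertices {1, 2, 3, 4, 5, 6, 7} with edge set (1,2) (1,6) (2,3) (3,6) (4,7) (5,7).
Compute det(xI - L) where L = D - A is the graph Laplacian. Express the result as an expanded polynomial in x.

x^7 - 12x^6 + 55x^5 - 120x^4 + 124x^3 - 48x^2

Each diagonal entry of L is the vertex degree and each off-diagonal entry is -1 where an edge is present, 0 otherwise; in the order [1, 2, 3, 4, 5, 6, 7] the diagonal is [2, 2, 2, 1, 1, 2, 2]. Computing det(xI - L) by cofactor expansion (or equivalently via sum-over-permutations) gives x^7 - 12x^6 + 55x^5 - 120x^4 + 124x^3 - 48x^2. The coefficient of x^6 equals -trace(L) = -12, matching the sum of degrees. The largest eigenvalue, 4, is at most the vertex count 7.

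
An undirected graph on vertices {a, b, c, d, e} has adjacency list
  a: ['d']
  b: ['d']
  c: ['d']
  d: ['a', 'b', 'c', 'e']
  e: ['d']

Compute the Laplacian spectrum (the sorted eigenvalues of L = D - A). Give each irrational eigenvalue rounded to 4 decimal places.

With the vertex order [a, b, c, d, e], the degrees are [1, 1, 1, 4, 1], giving D = diag(1, 1, 1, 4, 1) and L = D - A. L is symmetric positive semidefinite, so every eigenvalue is real and nonnegative.

[0, 1, 1, 1, 5]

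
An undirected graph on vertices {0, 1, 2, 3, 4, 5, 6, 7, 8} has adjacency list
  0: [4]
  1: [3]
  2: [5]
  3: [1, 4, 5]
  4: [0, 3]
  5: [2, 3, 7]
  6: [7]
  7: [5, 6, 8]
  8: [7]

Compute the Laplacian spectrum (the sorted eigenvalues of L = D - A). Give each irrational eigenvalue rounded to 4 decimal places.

[0, 0.2118, 0.5546, 0.7223, 1, 2.0782, 2.7338, 3.8525, 4.8468]

Each diagonal entry of L is the vertex degree and each off-diagonal entry is -1 where an edge is present, 0 otherwise; in the order [0, 1, 2, 3, 4, 5, 6, 7, 8] the diagonal is [1, 1, 1, 3, 2, 3, 1, 3, 1]. The multiplicity of 0 as a Laplacian eigenvalue equals the number of connected components. The single zero eigenvalue shows the graph is connected. There is one zero in the spectrum, matching the 1 component.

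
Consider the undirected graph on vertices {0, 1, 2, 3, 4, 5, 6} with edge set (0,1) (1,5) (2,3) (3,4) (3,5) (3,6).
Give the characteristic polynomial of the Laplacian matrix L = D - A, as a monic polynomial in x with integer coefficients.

Reading degrees in the order [0, 1, 2, 3, 4, 5, 6] gives [1, 2, 1, 4, 1, 2, 1]; set D = diag(1, 2, 1, 4, 1, 2, 1) and form L = D - A. L has integer entries, so p(x) = det(xI - L) has integer coefficients. Expanding the determinant yields x^7 - 12x^6 + 52x^5 - 104x^4 + 102x^3 - 46x^2 + 7x. The coefficient of x^6 equals -trace(L) = -12, matching the sum of degrees.

x^7 - 12x^6 + 52x^5 - 104x^4 + 102x^3 - 46x^2 + 7x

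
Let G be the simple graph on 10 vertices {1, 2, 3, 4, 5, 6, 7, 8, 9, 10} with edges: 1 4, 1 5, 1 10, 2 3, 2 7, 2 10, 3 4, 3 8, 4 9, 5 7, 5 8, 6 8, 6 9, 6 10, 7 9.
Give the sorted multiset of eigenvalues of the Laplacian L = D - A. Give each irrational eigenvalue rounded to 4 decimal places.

Each diagonal entry of L is the vertex degree and each off-diagonal entry is -1 where an edge is present, 0 otherwise; in the order [1, 2, 3, 4, 5, 6, 7, 8, 9, 10] the diagonal is [3, 3, 3, 3, 3, 3, 3, 3, 3, 3]. Since every row of L sums to 0, the all-ones vector is in the kernel and 0 is an eigenvalue. The single zero eigenvalue shows the graph is connected. The largest eigenvalue, 5, is at most the vertex count 10.

[0, 2, 2, 2, 2, 2, 5, 5, 5, 5]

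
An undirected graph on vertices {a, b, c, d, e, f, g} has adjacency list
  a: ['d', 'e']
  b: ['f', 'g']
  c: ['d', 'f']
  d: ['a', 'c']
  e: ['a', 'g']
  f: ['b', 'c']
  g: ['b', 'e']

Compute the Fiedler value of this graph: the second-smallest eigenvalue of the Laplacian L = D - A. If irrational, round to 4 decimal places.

Each diagonal entry of L is the vertex degree and each off-diagonal entry is -1 where an edge is present, 0 otherwise; in the order [a, b, c, d, e, f, g] the diagonal is [2, 2, 2, 2, 2, 2, 2]. The smallest Laplacian eigenvalue is always 0. The next one, lambda_2 = 0.7530, measures how hard the graph is to disconnect: larger values mean better connectivity. There is one zero in the spectrum, matching the 1 component.

0.7530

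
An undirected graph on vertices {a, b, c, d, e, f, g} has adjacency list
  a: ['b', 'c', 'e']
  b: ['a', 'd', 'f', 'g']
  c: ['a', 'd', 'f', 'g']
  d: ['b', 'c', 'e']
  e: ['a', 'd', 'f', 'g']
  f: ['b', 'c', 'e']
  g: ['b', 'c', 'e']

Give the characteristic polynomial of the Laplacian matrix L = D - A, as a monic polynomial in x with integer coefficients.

With the vertex order [a, b, c, d, e, f, g], the degrees are [3, 4, 4, 3, 4, 3, 3], giving D = diag(3, 4, 4, 3, 4, 3, 3) and L = D - A. Computing det(xI - L) by cofactor expansion (or equivalently via sum-over-permutations) gives x^7 - 24x^6 + 234x^5 - 1192x^4 + 3357x^3 - 4968x^2 + 3024x. Since p(0) = det(-L) = 0, x divides p(x). By the matrix-tree theorem the graph has (1/7) * product of the nonzero eigenvalues = 432 spanning trees.

x^7 - 24x^6 + 234x^5 - 1192x^4 + 3357x^3 - 4968x^2 + 3024x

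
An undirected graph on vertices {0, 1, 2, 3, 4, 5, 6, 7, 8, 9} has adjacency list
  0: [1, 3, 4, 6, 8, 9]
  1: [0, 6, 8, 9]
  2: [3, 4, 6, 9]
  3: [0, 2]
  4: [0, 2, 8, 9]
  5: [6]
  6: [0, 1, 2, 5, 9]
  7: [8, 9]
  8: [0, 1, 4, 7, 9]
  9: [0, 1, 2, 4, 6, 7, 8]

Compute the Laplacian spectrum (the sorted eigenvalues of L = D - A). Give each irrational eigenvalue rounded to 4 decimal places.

[0, 0.8542, 1.5173, 2.3849, 3.4719, 4.1436, 5.8374, 6.2751, 7.4126, 8.1029]

With the vertex order [0, 1, 2, 3, 4, 5, 6, 7, 8, 9], the degrees are [6, 4, 4, 2, 4, 1, 5, 2, 5, 7], giving D = diag(6, 4, 4, 2, 4, 1, 5, 2, 5, 7) and L = D - A. The multiplicity of 0 as a Laplacian eigenvalue equals the number of connected components. The single zero eigenvalue shows the graph is connected. The largest eigenvalue, 8.1029, is at most the vertex count 10. There is one zero in the spectrum, matching the 1 component.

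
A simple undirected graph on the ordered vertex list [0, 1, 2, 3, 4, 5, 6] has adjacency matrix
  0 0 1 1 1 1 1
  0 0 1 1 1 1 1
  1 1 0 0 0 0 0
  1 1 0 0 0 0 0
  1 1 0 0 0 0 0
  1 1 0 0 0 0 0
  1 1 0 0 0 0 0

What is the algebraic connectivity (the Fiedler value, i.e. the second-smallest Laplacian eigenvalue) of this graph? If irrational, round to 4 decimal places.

2

Each diagonal entry of L is the vertex degree and each off-diagonal entry is -1 where an edge is present, 0 otherwise; in the order [0, 1, 2, 3, 4, 5, 6] the diagonal is [5, 5, 2, 2, 2, 2, 2]. Computing the eigenvalues of L and sorting gives [0, 2, 2, 2, 2, 5, 7]. The Fiedler value lambda_2 = 2 is strictly positive, so the graph is connected. There is one zero in the spectrum, matching the 1 component.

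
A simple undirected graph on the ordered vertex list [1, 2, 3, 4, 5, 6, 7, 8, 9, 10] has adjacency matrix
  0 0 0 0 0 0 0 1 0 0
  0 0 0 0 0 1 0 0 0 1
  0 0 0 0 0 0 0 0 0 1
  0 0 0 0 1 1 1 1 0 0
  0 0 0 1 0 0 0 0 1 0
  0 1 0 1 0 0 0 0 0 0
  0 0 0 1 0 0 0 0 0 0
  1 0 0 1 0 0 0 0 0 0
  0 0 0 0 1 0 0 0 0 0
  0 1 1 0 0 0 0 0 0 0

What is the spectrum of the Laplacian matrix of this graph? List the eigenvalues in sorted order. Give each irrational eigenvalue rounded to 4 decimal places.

Reading degrees in the order [1, 2, 3, 4, 5, 6, 7, 8, 9, 10] gives [1, 2, 1, 4, 2, 2, 1, 2, 1, 2]; set D = diag(1, 2, 1, 4, 2, 2, 1, 2, 1, 2) and form L = D - A. The multiplicity of 0 as a Laplacian eigenvalue equals the number of connected components. The single zero eigenvalue shows the graph is connected. By the matrix-tree theorem the graph has (1/10) * product of the nonzero eigenvalues = 1 spanning tree. There is one zero in the spectrum, matching the 1 component.

[0, 0.1655, 0.3820, 0.6815, 1, 2, 2.4314, 2.6180, 3.4768, 5.2448]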